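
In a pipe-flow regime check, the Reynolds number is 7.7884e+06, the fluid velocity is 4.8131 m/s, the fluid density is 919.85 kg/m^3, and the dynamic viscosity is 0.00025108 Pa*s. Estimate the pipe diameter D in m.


D = Re * mu / (rho * vel)
D = 7.7884e+06 * 0.00025108 / (919.85 * 4.8131)
D = 0.44169 m


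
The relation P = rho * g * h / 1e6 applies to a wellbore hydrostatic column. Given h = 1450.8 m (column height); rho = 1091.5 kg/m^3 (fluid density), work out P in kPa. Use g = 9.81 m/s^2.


P = rho * g * h / 1e6
P = 1091.5 * 9.81 * 1450.8 / 1e6
P = 15.53461 MPa
Convert: 15.53461 MPa * 1000.0 = 15535 kPa
P = 15535 kPa


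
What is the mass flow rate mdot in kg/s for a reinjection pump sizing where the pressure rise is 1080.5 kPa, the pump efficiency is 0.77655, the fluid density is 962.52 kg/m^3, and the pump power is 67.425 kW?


mdot = P_pump * rho * eta / dP
mdot = 67.425 * 962.52 * 0.77655 / 1080.5
mdot = 46.642 kg/s


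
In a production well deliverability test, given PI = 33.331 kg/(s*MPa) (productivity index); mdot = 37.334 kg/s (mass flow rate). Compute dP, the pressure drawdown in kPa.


dP = mdot * 1000 / PI
dP = 37.334 * 1000 / 33.331
dP = 1120.1 kPa


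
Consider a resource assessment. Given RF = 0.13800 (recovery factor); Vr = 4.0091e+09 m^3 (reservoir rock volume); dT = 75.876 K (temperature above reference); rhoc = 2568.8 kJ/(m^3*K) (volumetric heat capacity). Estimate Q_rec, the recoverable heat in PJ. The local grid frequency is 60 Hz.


Step 1: Q_s = Vr*rhoc*dT/1e12 = 4.0091e+09*2568.8*75.876/1e12 = 781.4148 PJ
Step 2: Q_rec = Q_s * RF = 781.4148 * 0.138 = 107.84 PJ
Q_rec = 107.84 PJ


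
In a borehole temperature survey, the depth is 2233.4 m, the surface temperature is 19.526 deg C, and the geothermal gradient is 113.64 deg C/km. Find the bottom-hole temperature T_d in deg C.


T_d = T_surf + grad * d / 1000
T_d = 19.526 + 113.64 * 2233.4 / 1000
T_d = 273.33 deg C


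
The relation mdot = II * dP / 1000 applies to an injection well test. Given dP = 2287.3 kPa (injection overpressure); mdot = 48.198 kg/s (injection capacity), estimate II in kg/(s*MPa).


II = mdot * 1000 / dP
II = 48.198 * 1000 / 2287.3
II = 21.072 kg/(s*MPa)


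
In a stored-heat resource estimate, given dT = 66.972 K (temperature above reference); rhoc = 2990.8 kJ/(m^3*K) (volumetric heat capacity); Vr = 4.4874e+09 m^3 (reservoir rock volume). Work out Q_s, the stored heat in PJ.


Q_s = Vr * rhoc * dT / 1e12
Q_s = 4.4874e+09 * 2990.8 * 66.972 / 1e12
Q_s = 898.83 PJ


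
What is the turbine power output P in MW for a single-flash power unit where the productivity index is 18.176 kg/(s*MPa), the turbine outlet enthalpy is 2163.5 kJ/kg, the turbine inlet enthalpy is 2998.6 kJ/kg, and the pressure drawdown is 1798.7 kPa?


Step 1: mdot = PI * dP / 1000 = 18.176 * 1798.7 / 1000 = 32.69317 kg/s
Step 2: P = mdot*(h_in - h_out)/1000 = 32.69317*(2998.6 - 2163.5)/1000 = 27.302 MW
P = 27.302 MW


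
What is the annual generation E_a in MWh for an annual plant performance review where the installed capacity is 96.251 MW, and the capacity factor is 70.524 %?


E_a = CF / 100 * cap * 8760
E_a = 70.524 / 100 * 96.251 * 8760
E_a = 5.9463e+05 MWh


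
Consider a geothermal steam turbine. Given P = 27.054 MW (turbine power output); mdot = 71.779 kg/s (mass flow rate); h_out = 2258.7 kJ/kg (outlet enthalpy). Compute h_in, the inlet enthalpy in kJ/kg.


h_in = h_out + P * 1000 / mdot
h_in = 2258.7 + 27.054 * 1000 / 71.779
h_in = 2635.6 kJ/kg


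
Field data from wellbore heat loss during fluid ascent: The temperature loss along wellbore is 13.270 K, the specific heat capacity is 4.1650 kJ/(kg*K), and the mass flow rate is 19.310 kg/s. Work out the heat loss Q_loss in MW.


Q_loss = mdot * cp * dT
Q_loss = 19.310 * 4.1650 * 13.270
Q_loss = 1067.255 kW
Convert: 1067.255 kW * 0.001 = 1.0673 MW
Q_loss = 1.0673 MW


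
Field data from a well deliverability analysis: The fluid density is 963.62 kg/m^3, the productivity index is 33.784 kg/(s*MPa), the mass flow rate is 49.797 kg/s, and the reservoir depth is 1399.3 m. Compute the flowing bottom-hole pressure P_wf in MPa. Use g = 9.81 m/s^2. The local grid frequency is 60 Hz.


Step 1: P_i = rho*g*h/1e6 = 963.62*9.81*1399.3/1e6 = 13.22774 MPa
Step 2: P_wf = P_i - mdot/PI = 13.22774 - 49.797/33.784 = 11.754 MPa
P_wf = 11.754 MPa


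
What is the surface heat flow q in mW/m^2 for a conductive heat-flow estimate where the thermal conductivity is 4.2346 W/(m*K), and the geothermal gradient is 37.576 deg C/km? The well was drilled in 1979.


q = k * grad / 1000
q = 4.2346 * 37.576 / 1000
q = 0.1591193 W/m^2
Convert: 0.1591193 W/m^2 * 1000.0 = 159.12 mW/m^2
q = 159.12 mW/m^2


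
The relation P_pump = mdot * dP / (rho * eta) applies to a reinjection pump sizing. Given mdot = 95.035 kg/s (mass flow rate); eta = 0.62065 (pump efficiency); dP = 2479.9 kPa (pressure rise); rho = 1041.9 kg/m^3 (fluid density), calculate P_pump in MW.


P_pump = mdot * dP / (rho * eta)
P_pump = 95.035 * 2479.9 / (1041.9 * 0.62065)
P_pump = 364.4559 kW
Convert: 364.4559 kW * 0.001 = 0.36446 MW
P_pump = 0.36446 MW


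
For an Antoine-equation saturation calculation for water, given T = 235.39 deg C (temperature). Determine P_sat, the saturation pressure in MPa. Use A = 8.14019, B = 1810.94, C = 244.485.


P_sat = 10^(A - B/(C + T)) / 760 * 0.101325
P_sat = 10^(8.14019 - 1810.94/(244.485 + 235.39)) / 760 * 0.101325
P_sat = 3.0997 MPa


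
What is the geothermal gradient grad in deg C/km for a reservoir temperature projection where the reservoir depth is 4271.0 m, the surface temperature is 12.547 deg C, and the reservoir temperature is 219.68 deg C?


grad = (T_res - T_surf) / d * 1000
grad = (219.68 - 12.547) / 4271.0 * 1000
grad = 48.498 deg C/km


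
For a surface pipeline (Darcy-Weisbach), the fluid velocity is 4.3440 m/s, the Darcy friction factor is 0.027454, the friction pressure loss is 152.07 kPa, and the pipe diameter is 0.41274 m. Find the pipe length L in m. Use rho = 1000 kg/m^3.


L = dP*1000*D / (f*rho*vel^2/2)
L = 152.07*1000*0.41274 / (0.027454*1000*4.3440^2/2)
L = 242.31 m


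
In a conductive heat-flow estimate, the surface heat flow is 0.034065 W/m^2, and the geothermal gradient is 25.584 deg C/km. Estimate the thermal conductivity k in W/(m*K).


k = q * 1000 / grad
k = 0.034065 * 1000 / 25.584
k = 1.3315 W/(m*K)


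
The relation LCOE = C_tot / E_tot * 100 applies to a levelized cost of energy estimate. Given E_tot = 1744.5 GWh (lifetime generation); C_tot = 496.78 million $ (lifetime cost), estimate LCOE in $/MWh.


LCOE = C_tot / E_tot * 100
LCOE = 496.78 / 1744.5 * 100
LCOE = 28.47693 cents/kWh
Convert: 28.47693 cents/kWh * 10.0 = 284.77 $/MWh
LCOE = 284.77 $/MWh


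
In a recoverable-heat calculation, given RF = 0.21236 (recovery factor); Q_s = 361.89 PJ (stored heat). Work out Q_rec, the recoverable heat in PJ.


Q_rec = Q_s * RF
Q_rec = 361.89 * 0.21236
Q_rec = 76.851 PJ


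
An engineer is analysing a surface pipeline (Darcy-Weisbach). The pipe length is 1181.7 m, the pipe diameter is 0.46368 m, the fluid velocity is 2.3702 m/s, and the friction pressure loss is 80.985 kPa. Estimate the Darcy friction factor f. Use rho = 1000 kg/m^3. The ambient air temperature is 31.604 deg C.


f = dP*1000 / ((L/D)*(rho*vel^2/2))
f = 80.985*1000 / ((1181.7/0.46368)*(1000*2.3702^2/2))
f = 0.011313


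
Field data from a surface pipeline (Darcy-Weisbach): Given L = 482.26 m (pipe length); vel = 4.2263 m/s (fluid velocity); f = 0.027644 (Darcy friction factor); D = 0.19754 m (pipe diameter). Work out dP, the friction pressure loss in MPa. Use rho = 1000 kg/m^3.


dP = f * (L/D) * (rho*vel^2/2) / 1000
dP = 0.027644 * (482.26/0.19754) * (1000*4.2263^2/2) / 1000
dP = 602.7229 kPa
Convert: 602.7229 kPa * 0.001 = 0.60272 MPa
dP = 0.60272 MPa


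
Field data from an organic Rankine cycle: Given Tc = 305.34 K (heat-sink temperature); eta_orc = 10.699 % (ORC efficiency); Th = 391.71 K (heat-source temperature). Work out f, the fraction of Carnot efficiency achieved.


f = (eta_orc/100) / (1 - Tc/Th)
f = (10.699/100) / (1 - 305.34/391.71)
f = 0.48523


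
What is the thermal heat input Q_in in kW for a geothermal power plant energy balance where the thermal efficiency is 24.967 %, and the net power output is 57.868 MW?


Q_in = W_net / (eta / 100)
Q_in = 57.868 / (24.967 / 100)
Q_in = 231.7779 MW
Convert: 231.7779 MW * 1000.0 = 2.3178e+05 kW
Q_in = 2.3178e+05 kW


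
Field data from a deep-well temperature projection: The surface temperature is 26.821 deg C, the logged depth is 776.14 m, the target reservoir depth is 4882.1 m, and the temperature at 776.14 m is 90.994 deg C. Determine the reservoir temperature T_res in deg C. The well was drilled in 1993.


Step 1: grad = (T_d1 - T_surf)/d1 * 1000 = (90.994 - 26.821)/776.14 * 1000 = 82.68225 deg C/km
Step 2: T_res = T_surf + grad*d2/1000 = 26.821 + 82.68225*4882.1/1000 = 430.48 deg C
T_res = 430.48 deg C


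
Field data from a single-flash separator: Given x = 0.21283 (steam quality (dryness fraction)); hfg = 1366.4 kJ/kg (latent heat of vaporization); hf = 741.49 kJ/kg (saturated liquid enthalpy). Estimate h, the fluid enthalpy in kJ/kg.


h = hf + x * hfg
h = 741.49 + 0.21283 * 1366.4
h = 1032.3 kJ/kg


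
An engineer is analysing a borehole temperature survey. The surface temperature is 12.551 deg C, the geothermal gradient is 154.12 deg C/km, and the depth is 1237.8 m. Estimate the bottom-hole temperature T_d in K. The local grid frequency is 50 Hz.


T_d = T_surf + grad * d / 1000
T_d = 12.551 + 154.12 * 1237.8 / 1000
T_d = 203.3207 deg C
Convert to K: 203.3207 + 273.15 = 476.47 K
T_d = 476.47 K


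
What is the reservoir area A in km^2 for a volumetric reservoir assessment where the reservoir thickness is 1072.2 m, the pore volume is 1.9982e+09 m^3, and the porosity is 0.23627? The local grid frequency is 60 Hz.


A = Vp / (1e6 * hr * phi)
A = 1.9982e+09 / (1e6 * 1072.2 * 0.23627)
A = 7.8878 km^2


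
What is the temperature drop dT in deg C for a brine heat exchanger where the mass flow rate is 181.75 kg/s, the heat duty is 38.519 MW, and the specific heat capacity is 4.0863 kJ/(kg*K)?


dT = Q * 1000 / (mdot * cp)
dT = 38.519 * 1000 / (181.75 * 4.0863)
dT = 51.86452 K
Convert (temperature difference, 1 K = 1 deg C): 51.86452 K = 51.86452 deg C
dT = 51.865 deg C


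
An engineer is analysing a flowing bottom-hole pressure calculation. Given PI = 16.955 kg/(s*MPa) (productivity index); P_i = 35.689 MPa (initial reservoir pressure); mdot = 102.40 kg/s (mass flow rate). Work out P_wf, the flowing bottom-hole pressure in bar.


P_wf = P_i - mdot / PI
P_wf = 35.689 - 102.40 / 16.955
P_wf = 29.64948 MPa
Convert: 29.64948 MPa * 10.0 = 296.49 bar
P_wf = 296.49 bar


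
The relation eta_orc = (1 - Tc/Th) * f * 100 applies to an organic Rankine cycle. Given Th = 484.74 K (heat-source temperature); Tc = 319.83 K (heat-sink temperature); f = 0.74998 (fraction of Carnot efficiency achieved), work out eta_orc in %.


eta_orc = (1 - Tc/Th) * f * 100
eta_orc = (1 - 319.83/484.74) * 0.74998 * 100
eta_orc = 25.515 %


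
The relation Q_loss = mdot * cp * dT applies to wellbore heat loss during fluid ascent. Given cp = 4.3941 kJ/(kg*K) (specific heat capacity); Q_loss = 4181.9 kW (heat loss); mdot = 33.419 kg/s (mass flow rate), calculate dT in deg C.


dT = Q_loss / (mdot * cp)
dT = 4181.9 / (33.419 * 4.3941)
dT = 28.47805 K
Convert (temperature difference, 1 K = 1 deg C): 28.47805 K = 28.47805 deg C
dT = 28.478 deg C


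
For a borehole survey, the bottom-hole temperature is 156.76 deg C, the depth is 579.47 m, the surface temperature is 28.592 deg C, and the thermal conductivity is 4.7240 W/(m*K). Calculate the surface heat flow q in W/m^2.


Step 1: grad = (T_d - T_surf)/d * 1000 = (156.76 - 28.592)/579.47 * 1000 = 221.1814 deg C/km
Step 2: q = k * grad / 1000 = 4.724 * 221.1814 / 1000 = 1.0449 W/m^2
q = 1.0449 W/m^2


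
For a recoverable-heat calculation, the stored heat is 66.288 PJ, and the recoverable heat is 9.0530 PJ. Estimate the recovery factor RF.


RF = Q_rec / Q_s
RF = 9.0530 / 66.288
RF = 0.13657


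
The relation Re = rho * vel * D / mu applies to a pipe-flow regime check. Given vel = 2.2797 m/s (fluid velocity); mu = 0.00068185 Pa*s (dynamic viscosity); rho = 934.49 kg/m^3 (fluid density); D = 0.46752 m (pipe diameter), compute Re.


Re = rho * vel * D / mu
Re = 934.49 * 2.2797 * 0.46752 / 0.00068185
Re = 1.4607e+06


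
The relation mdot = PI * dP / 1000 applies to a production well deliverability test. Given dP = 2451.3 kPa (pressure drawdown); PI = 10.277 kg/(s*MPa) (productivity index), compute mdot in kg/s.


mdot = PI * dP / 1000
mdot = 10.277 * 2451.3 / 1000
mdot = 25.192 kg/s


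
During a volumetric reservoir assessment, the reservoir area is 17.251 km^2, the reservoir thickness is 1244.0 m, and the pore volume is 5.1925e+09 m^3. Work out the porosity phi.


phi = Vp / (A * 1e6 * hr)
phi = 5.1925e+09 / (17.251 * 1e6 * 1244.0)
phi = 0.24196


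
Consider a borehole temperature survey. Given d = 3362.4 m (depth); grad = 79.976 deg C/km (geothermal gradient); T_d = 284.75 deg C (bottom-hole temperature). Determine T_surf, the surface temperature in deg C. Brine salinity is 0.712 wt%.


T_surf = T_d - grad * d / 1000
T_surf = 284.75 - 79.976 * 3362.4 / 1000
T_surf = 15.839 deg C


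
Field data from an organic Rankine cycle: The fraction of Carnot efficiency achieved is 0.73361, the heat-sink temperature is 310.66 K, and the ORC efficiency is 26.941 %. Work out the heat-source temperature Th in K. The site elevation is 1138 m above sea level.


Th = Tc / (1 - (eta_orc/100)/f)
Th = 310.66 / (1 - (26.941/100)/0.73361)
Th = 490.96 K


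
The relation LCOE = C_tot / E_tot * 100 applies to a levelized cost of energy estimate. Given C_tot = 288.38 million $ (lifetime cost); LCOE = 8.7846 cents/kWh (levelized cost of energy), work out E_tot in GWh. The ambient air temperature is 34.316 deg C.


E_tot = C_tot / LCOE * 100
E_tot = 288.38 / 8.7846 * 100
E_tot = 3282.8 GWh


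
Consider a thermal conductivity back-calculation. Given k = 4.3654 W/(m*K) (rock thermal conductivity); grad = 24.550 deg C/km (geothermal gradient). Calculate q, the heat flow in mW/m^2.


q = k * grad / 1000
q = 4.3654 * 24.550 / 1000
q = 0.1071706 W/m^2
Convert: 0.1071706 W/m^2 * 1000.0 = 107.17 mW/m^2
q = 107.17 mW/m^2


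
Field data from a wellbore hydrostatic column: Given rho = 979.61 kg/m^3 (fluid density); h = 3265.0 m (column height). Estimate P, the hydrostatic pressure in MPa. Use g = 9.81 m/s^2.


P = rho * g * h / 1e6
P = 979.61 * 9.81 * 3265.0 / 1e6
P = 31.377 MPa


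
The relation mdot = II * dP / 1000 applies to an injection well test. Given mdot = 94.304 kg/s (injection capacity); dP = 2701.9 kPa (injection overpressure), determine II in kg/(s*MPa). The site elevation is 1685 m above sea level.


II = mdot * 1000 / dP
II = 94.304 * 1000 / 2701.9
II = 34.903 kg/(s*MPa)


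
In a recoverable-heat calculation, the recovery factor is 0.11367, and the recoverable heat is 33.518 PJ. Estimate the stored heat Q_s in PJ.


Q_s = Q_rec / RF
Q_s = 33.518 / 0.11367
Q_s = 294.87 PJ


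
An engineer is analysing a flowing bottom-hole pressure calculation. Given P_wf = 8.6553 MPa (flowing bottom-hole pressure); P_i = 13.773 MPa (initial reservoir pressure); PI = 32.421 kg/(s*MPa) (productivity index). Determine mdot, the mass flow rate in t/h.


mdot = (P_i - P_wf) * PI
mdot = (13.773 - 8.6553) * 32.421
mdot = 165.9210 kg/s
Convert: 165.9210 kg/s * 3.6 = 597.32 t/h
mdot = 597.32 t/h


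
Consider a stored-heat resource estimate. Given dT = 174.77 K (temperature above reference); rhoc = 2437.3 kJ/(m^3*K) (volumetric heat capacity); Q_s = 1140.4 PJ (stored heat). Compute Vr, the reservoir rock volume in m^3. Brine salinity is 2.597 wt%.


Vr = Q_s * 1e12 / (rhoc * dT)
Vr = 1140.4 * 1e12 / (2437.3 * 174.77)
Vr = 2.6772e+09 m^3


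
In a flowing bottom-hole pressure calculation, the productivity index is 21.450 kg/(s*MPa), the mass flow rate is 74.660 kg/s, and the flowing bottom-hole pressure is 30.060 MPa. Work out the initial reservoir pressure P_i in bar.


P_i = P_wf + mdot / PI
P_i = 30.060 + 74.660 / 21.450
P_i = 33.54065 MPa
Convert: 33.54065 MPa * 10.0 = 335.41 bar
P_i = 335.41 bar


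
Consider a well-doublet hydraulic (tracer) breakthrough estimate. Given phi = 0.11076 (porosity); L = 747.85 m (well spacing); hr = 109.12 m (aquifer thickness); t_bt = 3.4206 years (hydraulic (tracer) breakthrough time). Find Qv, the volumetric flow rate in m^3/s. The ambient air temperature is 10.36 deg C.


Qv = pi*hr*phi*L^2 / (3*t_bt*365.25*86400)
Qv = pi*109.12*0.11076*747.85^2 / (3*3.4206*365.25*86400)
Qv = 0.065575 m^3/s


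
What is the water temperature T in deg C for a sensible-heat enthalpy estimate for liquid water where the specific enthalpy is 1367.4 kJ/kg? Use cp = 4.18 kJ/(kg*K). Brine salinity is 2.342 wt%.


T = h / cp
T = 1367.4 / 4.18
T = 327.13 deg C


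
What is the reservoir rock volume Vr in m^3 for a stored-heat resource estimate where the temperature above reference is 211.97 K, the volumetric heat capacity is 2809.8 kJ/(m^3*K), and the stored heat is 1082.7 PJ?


Vr = Q_s * 1e12 / (rhoc * dT)
Vr = 1082.7 * 1e12 / (2809.8 * 211.97)
Vr = 1.8179e+09 m^3


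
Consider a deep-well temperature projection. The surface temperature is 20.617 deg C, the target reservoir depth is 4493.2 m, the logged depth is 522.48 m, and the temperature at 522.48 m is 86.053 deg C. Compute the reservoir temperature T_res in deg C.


Step 1: grad = (T_d1 - T_surf)/d1 * 1000 = (86.053 - 20.617)/522.48 * 1000 = 125.2412 deg C/km
Step 2: T_res = T_surf + grad*d2/1000 = 20.617 + 125.2412*4493.2/1000 = 583.35 deg C
T_res = 583.35 deg C


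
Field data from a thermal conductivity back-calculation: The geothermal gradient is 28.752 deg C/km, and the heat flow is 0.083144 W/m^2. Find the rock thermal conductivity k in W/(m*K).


k = q / (grad / 1000)
k = 0.083144 / (28.752 / 1000)
k = 2.8918 W/(m*K)


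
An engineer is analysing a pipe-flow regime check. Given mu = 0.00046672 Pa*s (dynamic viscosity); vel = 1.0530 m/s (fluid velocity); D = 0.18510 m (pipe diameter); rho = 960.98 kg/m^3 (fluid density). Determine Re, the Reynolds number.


Re = rho * vel * D / mu
Re = 960.98 * 1.0530 * 0.18510 / 0.00046672
Re = 4.0132e+05


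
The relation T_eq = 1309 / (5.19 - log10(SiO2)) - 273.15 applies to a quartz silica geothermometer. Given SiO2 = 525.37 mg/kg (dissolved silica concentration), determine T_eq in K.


T_eq = 1309 / (5.19 - log10(SiO2)) - 273.15
T_eq = 1309 / (5.19 - log10(525.37)) - 273.15
T_eq = 256.9094 deg C
Convert to K: 256.9094 + 273.15 = 530.06 K
T_eq = 530.06 K


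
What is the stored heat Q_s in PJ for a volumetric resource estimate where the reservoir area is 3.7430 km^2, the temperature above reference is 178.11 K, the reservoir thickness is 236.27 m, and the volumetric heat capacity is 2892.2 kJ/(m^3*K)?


Step 1: Vr = A*1e6*hr = 3.743*1e6*236.27 = 8.843586e+08 m^3
Step 2: Q_s = Vr*rhoc*dT/1e12 = 8.843586e+08*2892.2*178.11/1e12 = 455.56 PJ
Q_s = 455.56 PJ


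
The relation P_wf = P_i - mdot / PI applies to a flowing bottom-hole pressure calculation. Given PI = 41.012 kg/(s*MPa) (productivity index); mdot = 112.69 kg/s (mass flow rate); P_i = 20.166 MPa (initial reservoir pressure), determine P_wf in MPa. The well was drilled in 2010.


P_wf = P_i - mdot / PI
P_wf = 20.166 - 112.69 / 41.012
P_wf = 17.418 MPa


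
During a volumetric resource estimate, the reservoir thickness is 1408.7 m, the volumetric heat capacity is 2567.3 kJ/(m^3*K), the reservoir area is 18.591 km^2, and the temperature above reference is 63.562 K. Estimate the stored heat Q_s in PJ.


Step 1: Vr = A*1e6*hr = 18.591*1e6*1408.7 = 2.618914e+10 m^3
Step 2: Q_s = Vr*rhoc*dT/1e12 = 2.618914e+10*2567.3*63.562/1e12 = 4273.6 PJ
Q_s = 4273.6 PJ


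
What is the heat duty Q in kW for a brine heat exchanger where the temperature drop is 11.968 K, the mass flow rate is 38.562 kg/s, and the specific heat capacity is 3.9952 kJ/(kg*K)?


Q = mdot * cp * dT / 1000
Q = 38.562 * 3.9952 * 11.968 / 1000
Q = 1.843825 MW
Convert: 1.843825 MW * 1000.0 = 1843.8 kW
Q = 1843.8 kW


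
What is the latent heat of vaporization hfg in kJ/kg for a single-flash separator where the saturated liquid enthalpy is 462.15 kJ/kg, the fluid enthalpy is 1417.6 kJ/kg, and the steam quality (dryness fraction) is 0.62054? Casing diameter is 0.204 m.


hfg = (h - hf) / x
hfg = (1417.6 - 462.15) / 0.62054
hfg = 1539.7 kJ/kg


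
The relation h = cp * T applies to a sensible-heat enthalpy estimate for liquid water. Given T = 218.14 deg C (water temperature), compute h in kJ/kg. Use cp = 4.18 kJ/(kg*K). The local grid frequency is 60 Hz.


h = cp * T
h = 4.18 * 218.14
h = 911.83 kJ/kg


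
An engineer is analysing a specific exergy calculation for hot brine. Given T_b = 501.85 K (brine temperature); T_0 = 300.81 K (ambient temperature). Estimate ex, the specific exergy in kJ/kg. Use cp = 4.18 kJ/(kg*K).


ex = cp * ((T_b - T_0) - T_0 * ln(T_b/T_0))
ex = 4.18 * ((501.85 - 300.81) - 300.81 * ln(501.85/300.81))
ex = 196.79 kJ/kg


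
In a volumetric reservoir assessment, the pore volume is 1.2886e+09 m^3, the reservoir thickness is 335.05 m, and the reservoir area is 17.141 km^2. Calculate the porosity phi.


phi = Vp / (A * 1e6 * hr)
phi = 1.2886e+09 / (17.141 * 1e6 * 335.05)
phi = 0.22437


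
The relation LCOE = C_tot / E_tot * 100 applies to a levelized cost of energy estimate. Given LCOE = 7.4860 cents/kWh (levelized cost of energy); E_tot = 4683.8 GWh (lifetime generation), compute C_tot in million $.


C_tot = LCOE / 100 * E_tot
C_tot = 7.4860 / 100 * 4683.8
C_tot = 350.63 million $


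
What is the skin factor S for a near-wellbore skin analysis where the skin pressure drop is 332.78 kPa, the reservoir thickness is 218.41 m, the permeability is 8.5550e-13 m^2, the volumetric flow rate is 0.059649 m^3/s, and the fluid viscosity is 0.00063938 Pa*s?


S = dP_s * 1000 * 2*pi*k*hr / (q*mu)
S = 332.78 * 1000 * 2*pi*8.5550e-13*218.41 / (0.059649*0.00063938)
S = 10.244


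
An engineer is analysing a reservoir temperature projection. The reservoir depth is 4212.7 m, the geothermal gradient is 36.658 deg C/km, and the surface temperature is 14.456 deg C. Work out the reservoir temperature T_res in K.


T_res = T_surf + grad * d / 1000
T_res = 14.456 + 36.658 * 4212.7 / 1000
T_res = 168.8852 deg C
Convert to K: 168.8852 + 273.15 = 442.04 K
T_res = 442.04 K


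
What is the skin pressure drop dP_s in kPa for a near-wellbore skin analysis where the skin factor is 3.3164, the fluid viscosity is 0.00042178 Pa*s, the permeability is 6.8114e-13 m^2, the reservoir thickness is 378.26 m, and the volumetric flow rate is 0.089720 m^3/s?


dP_s = S * q * mu / (2*pi*k*hr) / 1000
dP_s = 3.3164 * 0.089720 * 0.00042178 / (2*pi*6.8114e-13*378.26) / 1000
dP_s = 77.524 kPa


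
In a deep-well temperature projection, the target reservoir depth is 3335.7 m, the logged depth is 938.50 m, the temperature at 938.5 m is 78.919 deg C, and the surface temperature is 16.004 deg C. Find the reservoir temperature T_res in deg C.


Step 1: grad = (T_d1 - T_surf)/d1 * 1000 = (78.919 - 16.004)/938.5 * 1000 = 67.03783 deg C/km
Step 2: T_res = T_surf + grad*d2/1000 = 16.004 + 67.03783*3335.7/1000 = 239.62 deg C
T_res = 239.62 deg C


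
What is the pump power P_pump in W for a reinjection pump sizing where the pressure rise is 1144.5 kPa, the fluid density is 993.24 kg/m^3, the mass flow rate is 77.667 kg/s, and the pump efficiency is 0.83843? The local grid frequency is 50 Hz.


P_pump = mdot * dP / (rho * eta)
P_pump = 77.667 * 1144.5 / (993.24 * 0.83843)
P_pump = 106.7410 kW
Convert: 106.7410 kW * 1000.0 = 1.0674e+05 W
P_pump = 1.0674e+05 W


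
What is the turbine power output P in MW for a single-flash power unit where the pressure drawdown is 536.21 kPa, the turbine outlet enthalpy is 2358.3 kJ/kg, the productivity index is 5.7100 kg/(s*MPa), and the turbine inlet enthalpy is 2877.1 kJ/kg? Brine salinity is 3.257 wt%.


Step 1: mdot = PI * dP / 1000 = 5.71 * 536.21 / 1000 = 3.061759 kg/s
Step 2: P = mdot*(h_in - h_out)/1000 = 3.061759*(2877.1 - 2358.3)/1000 = 1.5884 MW
P = 1.5884 MW


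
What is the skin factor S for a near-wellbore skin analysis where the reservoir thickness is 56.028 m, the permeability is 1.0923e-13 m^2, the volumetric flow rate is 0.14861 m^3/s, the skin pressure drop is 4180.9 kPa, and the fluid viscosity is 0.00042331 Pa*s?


S = dP_s * 1000 * 2*pi*k*hr / (q*mu)
S = 4180.9 * 1000 * 2*pi*1.0923e-13*56.028 / (0.14861*0.00042331)
S = 2.5556


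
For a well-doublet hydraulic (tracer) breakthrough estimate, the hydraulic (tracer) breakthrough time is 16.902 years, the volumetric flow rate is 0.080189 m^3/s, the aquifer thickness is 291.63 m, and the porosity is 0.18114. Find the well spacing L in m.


L = sqrt(t_bt*365.25*86400*3*Qv / (pi*hr*phi))
L = sqrt(16.902*365.25*86400*3*0.080189 / (pi*291.63*0.18114))
L = 879.31 m


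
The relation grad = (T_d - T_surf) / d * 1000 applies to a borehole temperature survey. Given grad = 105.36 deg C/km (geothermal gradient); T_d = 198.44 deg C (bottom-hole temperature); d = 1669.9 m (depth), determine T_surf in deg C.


T_surf = T_d - grad * d / 1000
T_surf = 198.44 - 105.36 * 1669.9 / 1000
T_surf = 22.499 deg C


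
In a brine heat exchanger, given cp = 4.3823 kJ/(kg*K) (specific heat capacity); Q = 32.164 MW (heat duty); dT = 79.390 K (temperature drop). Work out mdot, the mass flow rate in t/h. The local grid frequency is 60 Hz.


mdot = Q * 1000 / (cp * dT)
mdot = 32.164 * 1000 / (4.3823 * 79.390)
mdot = 92.44898 kg/s
Convert: 92.44898 kg/s * 3.6 = 332.82 t/h
mdot = 332.82 t/h


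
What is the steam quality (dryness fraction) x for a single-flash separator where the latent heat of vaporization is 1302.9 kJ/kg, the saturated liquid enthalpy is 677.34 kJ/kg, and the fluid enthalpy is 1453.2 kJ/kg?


x = (h - hf) / hfg
x = (1453.2 - 677.34) / 1302.9
x = 0.59549


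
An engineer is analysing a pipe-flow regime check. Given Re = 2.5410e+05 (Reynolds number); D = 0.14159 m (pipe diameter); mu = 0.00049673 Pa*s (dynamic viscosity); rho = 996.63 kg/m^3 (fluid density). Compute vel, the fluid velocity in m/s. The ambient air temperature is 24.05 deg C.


vel = Re * mu / (rho * D)
vel = 2.5410e+05 * 0.00049673 / (996.63 * 0.14159)
vel = 0.89446 m/s


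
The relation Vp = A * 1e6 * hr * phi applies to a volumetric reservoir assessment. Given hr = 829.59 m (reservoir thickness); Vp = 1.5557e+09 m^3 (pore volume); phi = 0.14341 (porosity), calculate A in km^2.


A = Vp / (1e6 * hr * phi)
A = 1.5557e+09 / (1e6 * 829.59 * 0.14341)
A = 13.076 km^2


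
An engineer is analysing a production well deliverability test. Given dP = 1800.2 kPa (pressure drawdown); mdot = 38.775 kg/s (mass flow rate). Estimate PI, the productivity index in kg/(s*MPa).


PI = mdot * 1000 / dP
PI = 38.775 * 1000 / 1800.2
PI = 21.539 kg/(s*MPa)


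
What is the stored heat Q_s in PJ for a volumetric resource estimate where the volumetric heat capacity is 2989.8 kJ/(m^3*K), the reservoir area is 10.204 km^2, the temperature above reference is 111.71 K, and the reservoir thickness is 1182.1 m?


Step 1: Vr = A*1e6*hr = 10.204*1e6*1182.1 = 1.206215e+10 m^3
Step 2: Q_s = Vr*rhoc*dT/1e12 = 1.206215e+10*2989.8*111.71/1e12 = 4028.6 PJ
Q_s = 4028.6 PJ


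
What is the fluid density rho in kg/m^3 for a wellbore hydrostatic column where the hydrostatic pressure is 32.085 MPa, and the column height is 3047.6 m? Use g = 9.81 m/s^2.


rho = P * 1e6 / (g * h)
rho = 32.085 * 1e6 / (9.81 * 3047.6)
rho = 1073.2 kg/m^3


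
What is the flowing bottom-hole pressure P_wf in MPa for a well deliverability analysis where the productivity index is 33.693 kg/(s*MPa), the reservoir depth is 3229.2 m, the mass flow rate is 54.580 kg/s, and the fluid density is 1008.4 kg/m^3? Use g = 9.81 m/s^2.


Step 1: P_i = rho*g*h/1e6 = 1008.4*9.81*3229.2/1e6 = 31.94455 MPa
Step 2: P_wf = P_i - mdot/PI = 31.94455 - 54.58/33.693 = 30.325 MPa
P_wf = 30.325 MPa


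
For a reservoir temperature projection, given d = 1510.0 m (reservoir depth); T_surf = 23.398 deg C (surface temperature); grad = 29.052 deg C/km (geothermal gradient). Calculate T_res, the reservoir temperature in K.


T_res = T_surf + grad * d / 1000
T_res = 23.398 + 29.052 * 1510.0 / 1000
T_res = 67.26652 deg C
Convert to K: 67.26652 + 273.15 = 340.42 K
T_res = 340.42 K


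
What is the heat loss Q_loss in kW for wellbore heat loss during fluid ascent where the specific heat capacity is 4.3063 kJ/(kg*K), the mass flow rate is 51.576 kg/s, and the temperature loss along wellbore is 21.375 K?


Q_loss = mdot * cp * dT
Q_loss = 51.576 * 4.3063 * 21.375
Q_loss = 4747.4 kW


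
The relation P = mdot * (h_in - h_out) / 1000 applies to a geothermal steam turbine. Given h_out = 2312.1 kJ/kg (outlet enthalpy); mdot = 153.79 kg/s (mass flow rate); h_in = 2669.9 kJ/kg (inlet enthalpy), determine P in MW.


P = mdot * (h_in - h_out) / 1000
P = 153.79 * (2669.9 - 2312.1) / 1000
P = 55.026 MW


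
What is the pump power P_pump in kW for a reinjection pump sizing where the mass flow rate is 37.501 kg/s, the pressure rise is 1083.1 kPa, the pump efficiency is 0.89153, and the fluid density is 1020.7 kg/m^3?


P_pump = mdot * dP / (rho * eta)
P_pump = 37.501 * 1083.1 / (1020.7 * 0.89153)
P_pump = 44.635 kW


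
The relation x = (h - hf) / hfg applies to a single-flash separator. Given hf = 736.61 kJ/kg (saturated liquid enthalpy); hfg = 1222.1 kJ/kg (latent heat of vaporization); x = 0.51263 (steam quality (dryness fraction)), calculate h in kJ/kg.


h = hf + x * hfg
h = 736.61 + 0.51263 * 1222.1
h = 1363.1 kJ/kg


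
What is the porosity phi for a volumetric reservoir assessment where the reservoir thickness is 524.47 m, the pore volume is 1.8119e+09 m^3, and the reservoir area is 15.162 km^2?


phi = Vp / (A * 1e6 * hr)
phi = 1.8119e+09 / (15.162 * 1e6 * 524.47)
phi = 0.22785


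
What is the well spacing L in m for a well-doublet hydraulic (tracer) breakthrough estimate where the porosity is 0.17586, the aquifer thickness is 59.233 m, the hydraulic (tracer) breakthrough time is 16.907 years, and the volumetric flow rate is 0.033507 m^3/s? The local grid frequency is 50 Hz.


L = sqrt(t_bt*365.25*86400*3*Qv / (pi*hr*phi))
L = sqrt(16.907*365.25*86400*3*0.033507 / (pi*59.233*0.17586))
L = 1280.2 m


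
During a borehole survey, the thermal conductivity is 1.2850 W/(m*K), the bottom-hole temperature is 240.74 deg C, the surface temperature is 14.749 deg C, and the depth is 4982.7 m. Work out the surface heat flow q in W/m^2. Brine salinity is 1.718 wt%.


Step 1: grad = (T_d - T_surf)/d * 1000 = (240.74 - 14.749)/4982.7 * 1000 = 45.35513 deg C/km
Step 2: q = k * grad / 1000 = 1.285 * 45.35513 / 1000 = 0.058281 W/m^2
q = 0.058281 W/m^2


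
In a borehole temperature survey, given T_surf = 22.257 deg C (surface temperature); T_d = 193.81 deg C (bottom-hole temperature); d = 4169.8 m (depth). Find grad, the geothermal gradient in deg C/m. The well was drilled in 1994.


grad = (T_d - T_surf) / d * 1000
grad = (193.81 - 22.257) / 4169.8 * 1000
grad = 41.14178 deg C/km
Convert: 41.14178 deg C/km * 0.001 = 0.041142 deg C/m
grad = 0.041142 deg C/m


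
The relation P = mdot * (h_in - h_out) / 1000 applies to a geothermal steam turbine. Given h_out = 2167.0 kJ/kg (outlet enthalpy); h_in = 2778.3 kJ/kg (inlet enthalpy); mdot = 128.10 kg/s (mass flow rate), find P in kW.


P = mdot * (h_in - h_out) / 1000
P = 128.10 * (2778.3 - 2167.0) / 1000
P = 78.30753 MW
Convert: 78.30753 MW * 1000.0 = 78308 kW
P = 78308 kW


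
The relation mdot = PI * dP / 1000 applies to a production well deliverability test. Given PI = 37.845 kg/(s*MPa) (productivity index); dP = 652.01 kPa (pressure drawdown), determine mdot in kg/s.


mdot = PI * dP / 1000
mdot = 37.845 * 652.01 / 1000
mdot = 24.675 kg/s


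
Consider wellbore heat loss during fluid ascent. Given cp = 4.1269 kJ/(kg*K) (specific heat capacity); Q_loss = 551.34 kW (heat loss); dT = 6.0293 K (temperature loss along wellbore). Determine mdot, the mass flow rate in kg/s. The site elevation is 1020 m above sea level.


mdot = Q_loss / (cp * dT)
mdot = 551.34 / (4.1269 * 6.0293)
mdot = 22.158 kg/s


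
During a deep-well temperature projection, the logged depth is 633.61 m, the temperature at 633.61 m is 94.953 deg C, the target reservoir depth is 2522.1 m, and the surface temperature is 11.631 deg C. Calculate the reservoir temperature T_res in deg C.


Step 1: grad = (T_d1 - T_surf)/d1 * 1000 = (94.953 - 11.631)/633.61 * 1000 = 131.5036 deg C/km
Step 2: T_res = T_surf + grad*d2/1000 = 11.631 + 131.5036*2522.1/1000 = 343.30 deg C
T_res = 343.30 deg C


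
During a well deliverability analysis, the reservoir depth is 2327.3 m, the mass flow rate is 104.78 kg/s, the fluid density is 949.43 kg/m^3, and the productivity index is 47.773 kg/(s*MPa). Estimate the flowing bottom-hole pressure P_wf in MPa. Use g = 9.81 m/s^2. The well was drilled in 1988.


Step 1: P_i = rho*g*h/1e6 = 949.43*9.81*2327.3/1e6 = 21.67626 MPa
Step 2: P_wf = P_i - mdot/PI = 21.67626 - 104.78/47.773 = 19.483 MPa
P_wf = 19.483 MPa


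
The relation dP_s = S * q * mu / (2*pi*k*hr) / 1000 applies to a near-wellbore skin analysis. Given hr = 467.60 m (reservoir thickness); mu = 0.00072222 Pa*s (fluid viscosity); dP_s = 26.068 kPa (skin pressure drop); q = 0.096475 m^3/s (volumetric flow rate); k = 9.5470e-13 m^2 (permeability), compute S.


S = dP_s * 1000 * 2*pi*k*hr / (q*mu)
S = 26.068 * 1000 * 2*pi*9.5470e-13*467.60 / (0.096475*0.00072222)
S = 1.0494


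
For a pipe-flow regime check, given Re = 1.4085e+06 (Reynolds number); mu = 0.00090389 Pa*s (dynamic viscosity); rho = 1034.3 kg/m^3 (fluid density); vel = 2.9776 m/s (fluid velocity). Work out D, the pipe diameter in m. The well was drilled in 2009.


D = Re * mu / (rho * vel)
D = 1.4085e+06 * 0.00090389 / (1034.3 * 2.9776)
D = 0.41339 m


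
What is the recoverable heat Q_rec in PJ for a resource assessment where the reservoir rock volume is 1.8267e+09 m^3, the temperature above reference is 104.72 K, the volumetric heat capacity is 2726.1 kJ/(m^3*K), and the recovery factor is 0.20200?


Step 1: Q_s = Vr*rhoc*dT/1e12 = 1.8267e+09*2726.1*104.72/1e12 = 521.4812 PJ
Step 2: Q_rec = Q_s * RF = 521.4812 * 0.202 = 105.34 PJ
Q_rec = 105.34 PJ


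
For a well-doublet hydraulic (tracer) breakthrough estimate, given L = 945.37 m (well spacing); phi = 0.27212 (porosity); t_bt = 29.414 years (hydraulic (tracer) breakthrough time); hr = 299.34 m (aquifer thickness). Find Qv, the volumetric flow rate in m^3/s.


Qv = pi*hr*phi*L^2 / (3*t_bt*365.25*86400)
Qv = pi*299.34*0.27212*945.37^2 / (3*29.414*365.25*86400)
Qv = 0.082130 m^3/s


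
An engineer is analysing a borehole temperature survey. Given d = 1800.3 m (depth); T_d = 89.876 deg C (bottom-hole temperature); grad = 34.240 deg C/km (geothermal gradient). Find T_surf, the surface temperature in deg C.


T_surf = T_d - grad * d / 1000
T_surf = 89.876 - 34.240 * 1800.3 / 1000
T_surf = 28.234 deg C


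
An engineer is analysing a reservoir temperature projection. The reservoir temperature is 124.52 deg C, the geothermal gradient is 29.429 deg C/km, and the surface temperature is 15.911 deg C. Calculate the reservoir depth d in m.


d = (T_res - T_surf) / grad * 1000
d = (124.52 - 15.911) / 29.429 * 1000
d = 3690.5 m


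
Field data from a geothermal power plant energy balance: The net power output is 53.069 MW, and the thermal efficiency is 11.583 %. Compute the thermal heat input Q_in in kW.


Q_in = W_net / (eta / 100)
Q_in = 53.069 / (11.583 / 100)
Q_in = 458.1628 MW
Convert: 458.1628 MW * 1000.0 = 4.5816e+05 kW
Q_in = 4.5816e+05 kW


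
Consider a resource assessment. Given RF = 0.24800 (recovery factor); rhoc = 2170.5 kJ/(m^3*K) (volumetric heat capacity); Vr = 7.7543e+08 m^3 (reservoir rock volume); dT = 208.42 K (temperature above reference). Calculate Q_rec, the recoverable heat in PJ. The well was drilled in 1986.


Step 1: Q_s = Vr*rhoc*dT/1e12 = 7.7543e+08*2170.5*208.42/1e12 = 350.7856 PJ
Step 2: Q_rec = Q_s * RF = 350.7856 * 0.248 = 86.995 PJ
Q_rec = 86.995 PJ


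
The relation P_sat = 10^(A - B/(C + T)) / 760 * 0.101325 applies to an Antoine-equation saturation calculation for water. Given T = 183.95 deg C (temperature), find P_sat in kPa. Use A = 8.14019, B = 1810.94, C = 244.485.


P_sat = 10^(A - B/(C + T)) / 760 * 0.101325
P_sat = 10^(8.14019 - 1810.94/(244.485 + 183.95)) / 760 * 0.101325
P_sat = 1.091995 MPa
Convert: 1.091995 MPa * 1000.0 = 1092.0 kPa
P_sat = 1092.0 kPa


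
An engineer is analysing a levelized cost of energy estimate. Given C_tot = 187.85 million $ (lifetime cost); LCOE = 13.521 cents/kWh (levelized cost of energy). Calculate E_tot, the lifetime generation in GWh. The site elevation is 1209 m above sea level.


E_tot = C_tot / LCOE * 100
E_tot = 187.85 / 13.521 * 100
E_tot = 1389.3 GWh


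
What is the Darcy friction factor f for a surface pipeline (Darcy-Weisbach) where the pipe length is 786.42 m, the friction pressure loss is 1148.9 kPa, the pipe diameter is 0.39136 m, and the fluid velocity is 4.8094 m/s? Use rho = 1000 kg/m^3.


f = dP*1000 / ((L/D)*(rho*vel^2/2))
f = 1148.9*1000 / ((786.42/0.39136)*(1000*4.8094^2/2))
f = 0.049437


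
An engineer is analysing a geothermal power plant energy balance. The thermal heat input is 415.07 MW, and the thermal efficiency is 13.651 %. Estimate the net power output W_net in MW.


W_net = eta / 100 * Q_in
W_net = 13.651 / 100 * 415.07
W_net = 56.661 MW


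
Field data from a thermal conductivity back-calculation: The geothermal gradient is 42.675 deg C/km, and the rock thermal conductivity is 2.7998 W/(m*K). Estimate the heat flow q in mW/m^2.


q = k * grad / 1000
q = 2.7998 * 42.675 / 1000
q = 0.1194815 W/m^2
Convert: 0.1194815 W/m^2 * 1000.0 = 119.48 mW/m^2
q = 119.48 mW/m^2


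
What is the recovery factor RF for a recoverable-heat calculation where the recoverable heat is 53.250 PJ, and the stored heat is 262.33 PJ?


RF = Q_rec / Q_s
RF = 53.250 / 262.33
RF = 0.20299


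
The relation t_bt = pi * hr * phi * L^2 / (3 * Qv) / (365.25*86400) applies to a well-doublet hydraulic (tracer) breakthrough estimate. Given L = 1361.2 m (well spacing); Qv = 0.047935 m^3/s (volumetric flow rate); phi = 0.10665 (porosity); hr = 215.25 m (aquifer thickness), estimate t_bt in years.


t_bt = pi * hr * phi * L^2 / (3 * Qv) / (365.25*86400)
t_bt = pi * 215.25 * 0.10665 * 1361.2^2 / (3 * 0.047935) / (365.25*86400)
t_bt = 29.446 years


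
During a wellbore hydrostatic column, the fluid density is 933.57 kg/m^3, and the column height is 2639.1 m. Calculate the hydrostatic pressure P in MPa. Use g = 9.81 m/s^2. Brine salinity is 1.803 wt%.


P = rho * g * h / 1e6
P = 933.57 * 9.81 * 2639.1 / 1e6
P = 24.170 MPa


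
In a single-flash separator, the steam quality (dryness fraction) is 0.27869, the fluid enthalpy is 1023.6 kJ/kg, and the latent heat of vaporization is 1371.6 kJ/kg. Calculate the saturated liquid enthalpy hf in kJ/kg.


hf = h - x * hfg
hf = 1023.6 - 0.27869 * 1371.6
hf = 641.35 kJ/kg


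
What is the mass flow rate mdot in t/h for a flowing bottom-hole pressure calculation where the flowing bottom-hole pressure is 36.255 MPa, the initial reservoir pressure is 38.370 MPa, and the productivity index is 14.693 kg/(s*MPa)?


mdot = (P_i - P_wf) * PI
mdot = (38.370 - 36.255) * 14.693
mdot = 31.07569 kg/s
Convert: 31.07569 kg/s * 3.6 = 111.87 t/h
mdot = 111.87 t/h


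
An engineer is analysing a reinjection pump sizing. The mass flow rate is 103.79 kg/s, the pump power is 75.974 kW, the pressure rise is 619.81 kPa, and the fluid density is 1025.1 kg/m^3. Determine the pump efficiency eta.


eta = mdot * dP / (rho * P_pump)
eta = 103.79 * 619.81 / (1025.1 * 75.974)
eta = 0.82601
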